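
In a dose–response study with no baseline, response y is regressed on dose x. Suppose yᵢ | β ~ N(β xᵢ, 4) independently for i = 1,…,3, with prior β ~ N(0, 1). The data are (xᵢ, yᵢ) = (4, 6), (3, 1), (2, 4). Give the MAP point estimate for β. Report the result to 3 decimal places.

β̂_MAP = 1.061

log p(β | y) = −Σ(yᵢ − βxᵢ)²/(2·4) − β²/(2·1) + const.
Setting the derivative to zero: Σxᵢ(yᵢ − βxᵢ)/4 − β/1 = 0, so β = Σxᵢyᵢ / (Σxᵢ² + σ²/τ²).
Σxᵢyᵢ = 4·6 + 3·1 + 2·4 = 35; Σxᵢ² = 29; σ²/τ² = 4.
β̂_MAP = 35 / (29 + 4) = 35/33 ≈ 1.061.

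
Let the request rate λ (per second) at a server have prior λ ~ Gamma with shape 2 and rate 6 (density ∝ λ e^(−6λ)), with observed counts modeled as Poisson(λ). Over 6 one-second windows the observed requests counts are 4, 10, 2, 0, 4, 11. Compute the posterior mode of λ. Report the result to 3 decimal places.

λ̂_MAP = 2.667

Σxᵢ = 4+10+2+0+4+11 = 31, with n = 6.
Posterior ∝ λe^(−6λ) · λ^31e^(−6λ) = λ^32e^(−12λ), i.e. Gamma(shape=33, rate=12).
The mode of a Gamma(a, b) with a ≥ 1 (shape–rate) is (a−1)/b = 32/12 ≈ 2.667.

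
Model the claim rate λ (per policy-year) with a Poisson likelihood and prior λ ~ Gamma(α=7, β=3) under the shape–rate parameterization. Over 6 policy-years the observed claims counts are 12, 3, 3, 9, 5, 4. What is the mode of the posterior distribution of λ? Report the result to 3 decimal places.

λ̂_MAP = 4.667

Σxᵢ = 12+3+3+9+5+4 = 36, with n = 6.
Posterior ∝ λ^6e^(−3λ) · λ^36e^(−6λ) = λ^42e^(−9λ), i.e. Gamma(shape=43, rate=9).
The mode of a Gamma(a, b) with a ≥ 1 (shape–rate) is (a−1)/b = 42/9 ≈ 4.667.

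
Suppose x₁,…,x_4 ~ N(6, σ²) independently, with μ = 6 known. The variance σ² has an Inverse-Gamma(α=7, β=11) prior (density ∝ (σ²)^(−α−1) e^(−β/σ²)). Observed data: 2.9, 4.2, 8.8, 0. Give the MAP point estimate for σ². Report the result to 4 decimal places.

Sum of squared deviations about the known mean: SS = (2.9−6)² + (4.2−6)² + (8.8−6)² + (0−6)² = 56.69.
The Normal likelihood contributes (σ²)^(−n/2) exp(−SS/(2σ²)), so the posterior is Inverse-Gamma(α + n/2, β + SS/2) = Inverse-Gamma(9, 39.345).
The mode of Inverse-Gamma(a, b) is b/(a+1) = 39.345/10 ≈ 3.9345.

σ̂²_MAP = 3.9345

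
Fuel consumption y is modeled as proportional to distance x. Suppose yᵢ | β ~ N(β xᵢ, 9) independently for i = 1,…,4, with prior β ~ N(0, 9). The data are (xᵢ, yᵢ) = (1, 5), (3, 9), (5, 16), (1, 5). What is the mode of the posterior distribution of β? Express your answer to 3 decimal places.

β̂_MAP = 3.162

log p(β | y) = −Σ(yᵢ − βxᵢ)²/(2·9) − β²/(2·9) + const.
Setting the derivative to zero: Σxᵢ(yᵢ − βxᵢ)/9 − β/9 = 0, so β = Σxᵢyᵢ / (Σxᵢ² + σ²/τ²).
Σxᵢyᵢ = 1·5 + 3·9 + 5·16 + 1·5 = 117; Σxᵢ² = 36; σ²/τ² = 1.
β̂_MAP = 117 / (36 + 1) = 117/37 ≈ 3.162.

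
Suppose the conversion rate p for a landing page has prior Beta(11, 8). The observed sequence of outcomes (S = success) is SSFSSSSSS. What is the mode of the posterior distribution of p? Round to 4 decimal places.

p̂_MAP = 0.6923

Prior: Beta(11, 8).
Data: 8 successes in 9 trials (from the sequence). The binomial likelihood contributes p^8(1−p)^1, so the posterior is Beta(11+8, 8+1) = Beta(19, 9).
For Beta(a, b) with a, b > 1 the mode is (a−1)/(a+b−2) = 18/26 ≈ 0.6923.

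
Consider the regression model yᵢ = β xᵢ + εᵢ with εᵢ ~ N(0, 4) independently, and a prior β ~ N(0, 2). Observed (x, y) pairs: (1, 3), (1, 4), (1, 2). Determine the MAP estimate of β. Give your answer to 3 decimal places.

log p(β | y) = −Σ(yᵢ − βxᵢ)²/(2·4) − β²/(2·2) + const.
Setting the derivative to zero: Σxᵢ(yᵢ − βxᵢ)/4 − β/2 = 0, so β = Σxᵢyᵢ / (Σxᵢ² + σ²/τ²).
Σxᵢyᵢ = 1·3 + 1·4 + 1·2 = 9; Σxᵢ² = 3; σ²/τ² = 2.
β̂_MAP = 9 / (3 + 2) = 9/5 ≈ 1.800.

β̂_MAP = 1.800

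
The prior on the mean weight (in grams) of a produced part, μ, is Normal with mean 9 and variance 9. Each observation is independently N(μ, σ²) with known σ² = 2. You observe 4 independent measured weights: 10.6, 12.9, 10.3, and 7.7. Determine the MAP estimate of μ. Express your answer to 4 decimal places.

n = 4; x̄ = (10.6 + 12.9 + 10.3 + 7.7)/4 = 41.5/4 = 10.375.
For a Normal prior and Normal likelihood with known variance, the posterior is Normal; its mode equals its mean, the precision-weighted average.
Prior precision 1/σ₀² = 1/9; data precision n/σ² = 4/2 = 2.
μ̂ = ((1/9)·9 + 2·10.375) / (1/9 + 2) = 21.75/(19/9) = 783/76 ≈ 10.3026.

μ̂_MAP = 10.3026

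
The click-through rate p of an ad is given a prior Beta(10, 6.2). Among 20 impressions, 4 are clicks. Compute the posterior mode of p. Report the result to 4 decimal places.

Prior: Beta(10, 6.2).
Data: 4 successes in 20 trials. The binomial likelihood contributes p^4(1−p)^16, so the posterior is Beta(10+4, 6.2+16) = Beta(14, 22.2).
For Beta(a, b) with a, b > 1 the mode is (a−1)/(a+b−2) = 13/34.2 ≈ 0.3801.

p̂_MAP = 0.3801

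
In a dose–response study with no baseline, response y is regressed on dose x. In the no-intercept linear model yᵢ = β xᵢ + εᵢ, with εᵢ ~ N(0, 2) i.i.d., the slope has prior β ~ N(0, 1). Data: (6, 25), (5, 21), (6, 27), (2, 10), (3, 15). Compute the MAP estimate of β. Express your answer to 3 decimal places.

log p(β | y) = −Σ(yᵢ − βxᵢ)²/(2·2) − β²/(2·1) + const.
Setting the derivative to zero: Σxᵢ(yᵢ − βxᵢ)/2 − β/1 = 0, so β = Σxᵢyᵢ / (Σxᵢ² + σ²/τ²).
Σxᵢyᵢ = 6·25 + 5·21 + 6·27 + 2·10 + 3·15 = 482; Σxᵢ² = 110; σ²/τ² = 2.
β̂_MAP = 482 / (110 + 2) = 482/112 ≈ 4.304.

β̂_MAP = 4.304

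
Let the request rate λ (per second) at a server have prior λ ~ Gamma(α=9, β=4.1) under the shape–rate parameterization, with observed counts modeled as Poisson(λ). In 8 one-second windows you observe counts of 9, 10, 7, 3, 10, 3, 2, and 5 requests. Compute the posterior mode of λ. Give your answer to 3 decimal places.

Σxᵢ = 9+10+7+3+10+3+2+5 = 49, with n = 8.
Posterior ∝ λ^8e^(−4.1λ) · λ^49e^(−8λ) = λ^57e^(−12.1λ), i.e. Gamma(shape=58, rate=12.1).
The mode of a Gamma(a, b) with a ≥ 1 (shape–rate) is (a−1)/b = 57/12.1 ≈ 4.711.

λ̂_MAP = 4.711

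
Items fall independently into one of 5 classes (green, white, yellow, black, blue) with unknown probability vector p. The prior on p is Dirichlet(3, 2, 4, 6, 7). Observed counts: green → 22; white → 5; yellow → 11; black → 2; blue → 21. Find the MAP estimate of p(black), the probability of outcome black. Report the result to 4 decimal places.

The posterior is Dirichlet(αᵢ + nᵢ) = Dirichlet(25, 7, 15, 8, 28).
For a Dirichlet(a₁,…,a_K) with all aᵢ > 1, the mode has j-th component (aⱼ − 1)/(Σaᵢ − K).
Here Σaᵢ = 83 and K = 5, so p(black) = (8 − 1)/(83 − 5) = 7/78 ≈ 0.0897.

MAP estimate of p(black) = 0.0897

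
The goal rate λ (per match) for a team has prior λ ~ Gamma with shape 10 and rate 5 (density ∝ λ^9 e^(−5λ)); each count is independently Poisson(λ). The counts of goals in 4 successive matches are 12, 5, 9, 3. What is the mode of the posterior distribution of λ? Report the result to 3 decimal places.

λ̂_MAP = 4.222

Σxᵢ = 12+5+9+3 = 29, with n = 4.
Posterior ∝ λ^9e^(−5λ) · λ^29e^(−4λ) = λ^38e^(−9λ), i.e. Gamma(shape=39, rate=9).
The mode of a Gamma(a, b) with a ≥ 1 (shape–rate) is (a−1)/b = 38/9 ≈ 4.222.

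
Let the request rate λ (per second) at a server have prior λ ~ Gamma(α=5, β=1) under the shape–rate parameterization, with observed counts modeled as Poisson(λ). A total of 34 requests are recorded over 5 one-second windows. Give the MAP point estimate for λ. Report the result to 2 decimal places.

Σxᵢ = 34, n = 5.
Posterior ∝ λ^4e^(−1λ) · λ^34e^(−5λ) = λ^38e^(−6λ), i.e. Gamma(shape=39, rate=6).
The mode of a Gamma(a, b) with a ≥ 1 (shape–rate) is (a−1)/b = 38/6 ≈ 6.33.

λ̂_MAP = 6.33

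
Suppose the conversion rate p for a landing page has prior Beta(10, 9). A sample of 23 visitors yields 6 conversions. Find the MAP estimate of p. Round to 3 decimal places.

p̂_MAP = 0.375

Prior: Beta(10, 9).
Data: 6 successes in 23 trials. The binomial likelihood contributes p^6(1−p)^17, so the posterior is Beta(10+6, 9+17) = Beta(16, 26).
For Beta(a, b) with a, b > 1 the mode is (a−1)/(a+b−2) = 15/40 ≈ 0.375.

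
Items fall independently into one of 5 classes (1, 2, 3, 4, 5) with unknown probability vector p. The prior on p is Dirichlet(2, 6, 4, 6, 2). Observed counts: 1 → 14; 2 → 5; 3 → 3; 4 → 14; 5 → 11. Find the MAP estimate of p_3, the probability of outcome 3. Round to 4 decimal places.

The posterior is Dirichlet(αᵢ + nᵢ) = Dirichlet(16, 11, 7, 20, 13).
For a Dirichlet(a₁,…,a_K) with all aᵢ > 1, the mode has j-th component (aⱼ − 1)/(Σaᵢ − K).
Here Σaᵢ = 67 and K = 5, so p_3 = (7 − 1)/(67 − 5) = 6/62 ≈ 0.0968.

MAP estimate: 0.0968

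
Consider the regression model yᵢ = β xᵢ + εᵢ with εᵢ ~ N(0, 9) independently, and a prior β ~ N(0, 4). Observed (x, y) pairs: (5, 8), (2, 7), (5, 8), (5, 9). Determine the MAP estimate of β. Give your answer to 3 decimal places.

β̂_MAP = 1.711

log p(β | y) = −Σ(yᵢ − βxᵢ)²/(2·9) − β²/(2·4) + const.
Setting the derivative to zero: Σxᵢ(yᵢ − βxᵢ)/9 − β/4 = 0, so β = Σxᵢyᵢ / (Σxᵢ² + σ²/τ²).
Σxᵢyᵢ = 5·8 + 2·7 + 5·8 + 5·9 = 139; Σxᵢ² = 79; σ²/τ² = 2.25.
β̂_MAP = 139 / (79 + 2.25) = 139/81.25 ≈ 1.711.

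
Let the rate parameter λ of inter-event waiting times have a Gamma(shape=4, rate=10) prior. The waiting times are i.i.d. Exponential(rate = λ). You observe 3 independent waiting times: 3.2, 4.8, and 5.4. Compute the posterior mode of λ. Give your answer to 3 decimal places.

λ̂_MAP = 0.256

The Exponential(rate=λ) likelihood is ∝ λ^n e^(−λΣtᵢ). Here n = 3 and Σtᵢ = 3.2 + 4.8 + 5.4 = 13.4.
Posterior ∝ λ^3e^(−10λ) · λ^3e^(−13.4λ) = λ^6e^(−23.4λ), i.e. Gamma(7, 23.4).
Mode = (a−1)/b = 6/23.4 ≈ 0.256.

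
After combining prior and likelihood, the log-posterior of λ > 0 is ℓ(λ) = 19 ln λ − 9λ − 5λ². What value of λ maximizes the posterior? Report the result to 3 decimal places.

ℓ'(λ) = 19/λ − 9 − 10λ. Setting this to zero and multiplying by λ: 10λ² + 9λ − 19 = 0.
λ = (−9 + √(9² + 4·10·19)) / (2·10) = (−9 + √841) / 20 = (−9 + 29)/20 = 1.
ℓ''(λ) = −19/λ² − 10 < 0, confirming a maximum.

λ̂_MAP = 1.000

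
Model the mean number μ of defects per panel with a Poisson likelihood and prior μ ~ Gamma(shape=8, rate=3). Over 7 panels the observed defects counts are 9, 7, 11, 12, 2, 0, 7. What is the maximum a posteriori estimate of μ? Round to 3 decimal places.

Σxᵢ = 9+7+11+12+2+0+7 = 48, with n = 7.
Posterior ∝ μ^7e^(−3μ) · μ^48e^(−7μ) = μ^55e^(−10μ), i.e. Gamma(shape=56, rate=10).
The mode of a Gamma(a, b) with a ≥ 1 (shape–rate) is (a−1)/b = 55/10 ≈ 5.500.

μ̂_MAP = 5.500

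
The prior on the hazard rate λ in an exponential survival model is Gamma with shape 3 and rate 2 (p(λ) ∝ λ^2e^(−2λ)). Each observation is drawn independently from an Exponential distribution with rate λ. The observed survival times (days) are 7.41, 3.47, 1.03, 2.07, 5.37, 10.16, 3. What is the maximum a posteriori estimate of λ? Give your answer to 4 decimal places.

The Exponential(rate=λ) likelihood is ∝ λ^n e^(−λΣtᵢ). Here n = 7 and Σtᵢ = 7.41 + 3.47 + 1.03 + 2.07 + 5.37 + 10.16 + 3 = 32.51.
Posterior ∝ λ^2e^(−2λ) · λ^7e^(−32.51λ) = λ^9e^(−34.51λ), i.e. Gamma(10, 34.51).
Mode = (a−1)/b = 9/34.51 ≈ 0.2608.

λ̂_MAP = 0.2608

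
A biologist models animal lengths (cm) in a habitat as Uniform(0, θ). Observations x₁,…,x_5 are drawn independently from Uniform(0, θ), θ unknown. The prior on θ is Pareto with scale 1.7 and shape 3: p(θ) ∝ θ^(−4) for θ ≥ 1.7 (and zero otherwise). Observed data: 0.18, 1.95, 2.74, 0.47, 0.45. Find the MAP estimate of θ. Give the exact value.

θ̂_MAP = 2.74

The Uniform(0, θ) likelihood is θ^(−n) for θ ≥ max(xᵢ), zero otherwise. Here max(xᵢ) = 2.74.
Posterior ∝ θ^(−4) · θ^(−5) = θ^(−9) on θ ≥ max(1.7, 2.74) = 2.74.
This density is strictly decreasing in θ, so the posterior mode lies at the lower boundary of the support.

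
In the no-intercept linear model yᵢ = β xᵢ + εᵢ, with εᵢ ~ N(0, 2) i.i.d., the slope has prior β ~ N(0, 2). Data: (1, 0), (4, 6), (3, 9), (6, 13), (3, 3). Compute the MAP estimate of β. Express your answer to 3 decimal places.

log p(β | y) = −Σ(yᵢ − βxᵢ)²/(2·2) − β²/(2·2) + const.
Setting the derivative to zero: Σxᵢ(yᵢ − βxᵢ)/2 − β/2 = 0, so β = Σxᵢyᵢ / (Σxᵢ² + σ²/τ²).
Σxᵢyᵢ = 1·0 + 4·6 + 3·9 + 6·13 + 3·3 = 138; Σxᵢ² = 71; σ²/τ² = 1.
β̂_MAP = 138 / (71 + 1) = 138/72 ≈ 1.917.

β̂_MAP = 1.917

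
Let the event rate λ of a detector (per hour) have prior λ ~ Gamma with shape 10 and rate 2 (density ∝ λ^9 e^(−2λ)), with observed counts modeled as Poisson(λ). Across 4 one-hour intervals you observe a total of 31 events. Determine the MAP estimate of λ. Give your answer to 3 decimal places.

λ̂_MAP = 6.667

Σxᵢ = 31, n = 4.
Posterior ∝ λ^9e^(−2λ) · λ^31e^(−4λ) = λ^40e^(−6λ), i.e. Gamma(shape=41, rate=6).
The mode of a Gamma(a, b) with a ≥ 1 (shape–rate) is (a−1)/b = 40/6 ≈ 6.667.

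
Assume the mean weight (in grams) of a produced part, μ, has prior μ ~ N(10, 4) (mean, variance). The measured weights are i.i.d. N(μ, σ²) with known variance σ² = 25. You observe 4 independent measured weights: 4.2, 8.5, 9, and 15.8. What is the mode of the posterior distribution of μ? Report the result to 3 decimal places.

n = 4; x̄ = (4.2 + 8.5 + 9 + 15.8)/4 = 37.5/4 = 9.375.
For a Normal prior and Normal likelihood with known variance, the posterior is Normal; its mode equals its mean, the precision-weighted average.
Prior precision 1/σ₀² = 1/4 = 0.25; data precision n/σ² = 4/25 = 0.16.
μ̂ = (0.25·10 + 0.16·9.375) / (0.25 + 0.16) = 4/0.41 = 400/41 ≈ 9.756.

μ̂_MAP = 9.756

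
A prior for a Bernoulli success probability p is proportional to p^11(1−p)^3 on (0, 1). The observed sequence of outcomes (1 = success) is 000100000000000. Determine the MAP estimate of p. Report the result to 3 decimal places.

The prior density ∝ p^11(1−p)^3 is the kernel of Beta(12, 4).
Data: 1 success in 15 trials (from the sequence). The binomial likelihood contributes p(1−p)^14, so the posterior is Beta(12+1, 4+14) = Beta(13, 18).
For Beta(a, b) with a, b > 1 the mode is (a−1)/(a+b−2) = 12/29 ≈ 0.414.

p̂_MAP = 0.414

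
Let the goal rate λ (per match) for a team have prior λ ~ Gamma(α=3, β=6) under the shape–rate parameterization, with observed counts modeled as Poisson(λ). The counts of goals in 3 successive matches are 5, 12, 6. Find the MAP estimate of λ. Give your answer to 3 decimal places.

Σxᵢ = 5+12+6 = 23, with n = 3.
Posterior ∝ λ^2e^(−6λ) · λ^23e^(−3λ) = λ^25e^(−9λ), i.e. Gamma(shape=26, rate=9).
The mode of a Gamma(a, b) with a ≥ 1 (shape–rate) is (a−1)/b = 25/9 ≈ 2.778.

λ̂_MAP = 2.778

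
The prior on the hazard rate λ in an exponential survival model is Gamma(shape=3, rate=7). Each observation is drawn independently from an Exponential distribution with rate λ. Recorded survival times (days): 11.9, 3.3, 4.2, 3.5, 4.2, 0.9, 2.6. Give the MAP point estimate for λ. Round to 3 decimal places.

λ̂_MAP = 0.239

The Exponential(rate=λ) likelihood is ∝ λ^n e^(−λΣtᵢ). Here n = 7 and Σtᵢ = 11.9 + 3.3 + 4.2 + 3.5 + 4.2 + 0.9 + 2.6 = 30.6.
Posterior ∝ λ^2e^(−7λ) · λ^7e^(−30.6λ) = λ^9e^(−37.6λ), i.e. Gamma(10, 37.6).
Mode = (a−1)/b = 9/37.6 ≈ 0.239.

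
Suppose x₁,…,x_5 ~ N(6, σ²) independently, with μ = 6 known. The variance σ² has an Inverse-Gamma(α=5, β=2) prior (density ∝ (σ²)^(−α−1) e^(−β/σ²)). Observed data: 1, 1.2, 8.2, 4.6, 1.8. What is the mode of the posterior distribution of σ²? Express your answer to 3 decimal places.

Sum of squared deviations about the known mean: SS = (1−6)² + (1.2−6)² + (8.2−6)² + (4.6−6)² + (1.8−6)² = 72.48.
The Normal likelihood contributes (σ²)^(−n/2) exp(−SS/(2σ²)), so the posterior is Inverse-Gamma(α + n/2, β + SS/2) = Inverse-Gamma(7.5, 38.24).
The mode of Inverse-Gamma(a, b) is b/(a+1) = 38.24/8.5 ≈ 4.499.

σ̂²_MAP = 4.499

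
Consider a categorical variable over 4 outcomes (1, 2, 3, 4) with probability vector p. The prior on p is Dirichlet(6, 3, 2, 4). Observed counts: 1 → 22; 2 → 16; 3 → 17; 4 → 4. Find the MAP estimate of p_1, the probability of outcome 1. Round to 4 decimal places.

The posterior is Dirichlet(αᵢ + nᵢ) = Dirichlet(28, 19, 19, 8).
For a Dirichlet(a₁,…,a_K) with all aᵢ > 1, the mode has j-th component (aⱼ − 1)/(Σaᵢ − K).
Here Σaᵢ = 74 and K = 4, so p_1 = (28 − 1)/(74 − 4) = 27/70 ≈ 0.3857.

MAP estimate: 0.3857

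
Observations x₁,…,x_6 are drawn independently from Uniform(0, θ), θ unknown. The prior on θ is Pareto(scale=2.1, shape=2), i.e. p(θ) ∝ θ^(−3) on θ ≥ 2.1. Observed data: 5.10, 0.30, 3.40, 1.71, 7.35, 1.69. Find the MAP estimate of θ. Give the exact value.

The Uniform(0, θ) likelihood is θ^(−n) for θ ≥ max(xᵢ), zero otherwise. Here max(xᵢ) = 7.35.
Posterior ∝ θ^(−3) · θ^(−6) = θ^(−9) on θ ≥ max(2.1, 7.35) = 7.35.
This density is strictly decreasing in θ, so the posterior mode lies at the lower boundary of the support.

θ̂_MAP = 7.35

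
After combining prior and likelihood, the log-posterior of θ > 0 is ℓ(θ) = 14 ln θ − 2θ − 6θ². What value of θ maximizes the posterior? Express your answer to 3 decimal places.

ℓ'(θ) = 14/θ − 2 − 12θ. Setting this to zero and multiplying by θ: 12θ² + 2θ − 14 = 0.
θ = (−2 + √(2² + 4·12·14)) / (2·12) = (−2 + √676) / 24 = (−2 + 26)/24 = 1.
ℓ''(θ) = −14/θ² − 12 < 0, confirming a maximum.

θ̂_MAP = 1.000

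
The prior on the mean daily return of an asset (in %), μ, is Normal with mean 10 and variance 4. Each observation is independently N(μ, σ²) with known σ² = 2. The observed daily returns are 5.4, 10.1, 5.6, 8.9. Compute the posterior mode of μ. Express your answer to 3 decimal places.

n = 4; x̄ = (5.4 + 10.1 + 5.6 + 8.9)/4 = 30/4 = 7.5.
For a Normal prior and Normal likelihood with known variance, the posterior is Normal; its mode equals its mean, the precision-weighted average.
Prior precision 1/σ₀² = 1/4 = 0.25; data precision n/σ² = 4/2 = 2.
μ̂ = (0.25·10 + 2·7.5) / (0.25 + 2) = 17.5/2.25 = 70/9 ≈ 7.778.

μ̂_MAP = 7.778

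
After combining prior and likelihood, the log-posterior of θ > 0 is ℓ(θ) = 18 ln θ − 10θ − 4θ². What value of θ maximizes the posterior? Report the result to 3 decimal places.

ℓ'(θ) = 18/θ − 10 − 8θ. Setting this to zero and multiplying by θ: 8θ² + 10θ − 18 = 0.
θ = (−10 + √(10² + 4·8·18)) / (2·8) = (−10 + √676) / 16 = (−10 + 26)/16 = 1.
ℓ''(θ) = −18/θ² − 8 < 0, confirming a maximum.

θ̂_MAP = 1.000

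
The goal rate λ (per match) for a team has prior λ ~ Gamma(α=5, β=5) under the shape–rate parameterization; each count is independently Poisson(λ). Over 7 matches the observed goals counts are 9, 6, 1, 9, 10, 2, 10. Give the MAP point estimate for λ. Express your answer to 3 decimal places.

Σxᵢ = 9+6+1+9+10+2+10 = 47, with n = 7.
Posterior ∝ λ^4e^(−5λ) · λ^47e^(−7λ) = λ^51e^(−12λ), i.e. Gamma(shape=52, rate=12).
The mode of a Gamma(a, b) with a ≥ 1 (shape–rate) is (a−1)/b = 51/12 ≈ 4.250.

λ̂_MAP = 4.250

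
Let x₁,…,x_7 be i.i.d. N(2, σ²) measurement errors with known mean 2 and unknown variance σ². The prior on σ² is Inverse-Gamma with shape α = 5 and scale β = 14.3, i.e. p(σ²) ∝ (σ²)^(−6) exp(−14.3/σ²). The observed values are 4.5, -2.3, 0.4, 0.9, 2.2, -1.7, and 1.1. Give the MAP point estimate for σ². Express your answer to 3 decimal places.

Sum of squared deviations about the known mean: SS = (4.5−2)² + (-2.3−2)² + (0.4−2)² + (0.9−2)² + (2.2−2)² + (-1.7−2)² + (1.1−2)² = 43.05.
The Normal likelihood contributes (σ²)^(−n/2) exp(−SS/(2σ²)), so the posterior is Inverse-Gamma(α + n/2, β + SS/2) = Inverse-Gamma(8.5, 35.825).
The mode of Inverse-Gamma(a, b) is b/(a+1) = 35.825/9.5 ≈ 3.771.

σ̂²_MAP = 3.771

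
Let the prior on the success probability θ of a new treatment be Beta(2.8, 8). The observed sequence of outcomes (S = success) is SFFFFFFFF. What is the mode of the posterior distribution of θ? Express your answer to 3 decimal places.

Prior: Beta(2.8, 8).
Data: 1 success in 9 trials (from the sequence). The binomial likelihood contributes θ(1−θ)^8, so the posterior is Beta(2.8+1, 8+8) = Beta(3.8, 16).
For Beta(a, b) with a, b > 1 the mode is (a−1)/(a+b−2) = 2.8/17.8 ≈ 0.157.

θ̂_MAP = 0.157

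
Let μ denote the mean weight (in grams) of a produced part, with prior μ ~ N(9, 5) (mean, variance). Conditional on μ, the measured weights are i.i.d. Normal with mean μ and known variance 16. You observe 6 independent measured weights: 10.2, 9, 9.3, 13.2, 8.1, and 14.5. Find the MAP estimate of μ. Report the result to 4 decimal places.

μ̂_MAP = 10.1196

n = 6; x̄ = (10.2 + 9 + 9.3 + 13.2 + 8.1 + 14.5)/6 = 64.3/6 = 643/60 ≈ 10.7167.
For a Normal prior and Normal likelihood with known variance, the posterior is Normal; its mode equals its mean, the precision-weighted average.
Prior precision 1/σ₀² = 1/5 = 0.2; data precision n/σ² = 6/16 = 0.375.
μ̂ = (0.2·9 + 0.375·(643/60)) / (0.2 + 0.375) = 5.81875/0.575 = 931/92 ≈ 10.1196.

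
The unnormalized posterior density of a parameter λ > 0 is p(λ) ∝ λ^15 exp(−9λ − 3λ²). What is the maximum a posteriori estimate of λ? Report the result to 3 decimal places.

λ̂_MAP = 1.000

ℓ'(λ) = 15/λ − 9 − 6λ. Setting this to zero and multiplying by λ: 6λ² + 9λ − 15 = 0.
λ = (−9 + √(9² + 4·6·15)) / (2·6) = (−9 + √441) / 12 = (−9 + 21)/12 = 1.
ℓ''(λ) = −15/λ² − 6 < 0, confirming a maximum.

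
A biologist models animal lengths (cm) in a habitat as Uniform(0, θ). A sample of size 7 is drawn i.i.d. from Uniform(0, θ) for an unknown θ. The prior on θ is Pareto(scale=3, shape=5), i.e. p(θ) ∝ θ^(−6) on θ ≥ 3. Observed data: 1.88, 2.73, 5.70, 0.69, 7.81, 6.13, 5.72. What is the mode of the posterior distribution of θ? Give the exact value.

θ̂_MAP = 7.81

The Uniform(0, θ) likelihood is θ^(−n) for θ ≥ max(xᵢ), zero otherwise. Here max(xᵢ) = 7.81.
Posterior ∝ θ^(−6) · θ^(−7) = θ^(−13) on θ ≥ max(3, 7.81) = 7.81.
This density is strictly decreasing in θ, so the posterior mode lies at the lower boundary of the support.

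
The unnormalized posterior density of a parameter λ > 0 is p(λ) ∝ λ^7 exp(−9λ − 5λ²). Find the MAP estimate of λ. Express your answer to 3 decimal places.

ℓ'(λ) = 7/λ − 9 − 10λ. Setting this to zero and multiplying by λ: 10λ² + 9λ − 7 = 0.
λ = (−9 + √(9² + 4·10·7)) / (2·10) = (−9 + √361) / 20 = (−9 + 19)/20 = 1/2.
ℓ''(λ) = −7/λ² − 10 < 0, confirming a maximum.

λ̂_MAP = 0.500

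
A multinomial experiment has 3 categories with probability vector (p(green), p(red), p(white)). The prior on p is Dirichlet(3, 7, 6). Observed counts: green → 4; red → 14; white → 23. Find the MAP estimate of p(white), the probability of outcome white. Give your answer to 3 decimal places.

MAP estimate of p(white) = 0.519

The posterior is Dirichlet(αᵢ + nᵢ) = Dirichlet(7, 21, 29).
For a Dirichlet(a₁,…,a_K) with all aᵢ > 1, the mode has j-th component (aⱼ − 1)/(Σaᵢ − K).
Here Σaᵢ = 57 and K = 3, so p(white) = (29 − 1)/(57 − 3) = 28/54 ≈ 0.519.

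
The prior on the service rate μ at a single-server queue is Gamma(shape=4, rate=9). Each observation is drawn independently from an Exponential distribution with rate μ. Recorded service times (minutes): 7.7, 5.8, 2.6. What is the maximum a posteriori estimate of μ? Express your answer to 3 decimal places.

The Exponential(rate=μ) likelihood is ∝ μ^n e^(−μΣtᵢ). Here n = 3 and Σtᵢ = 7.7 + 5.8 + 2.6 = 16.1.
Posterior ∝ μ^3e^(−9μ) · μ^3e^(−16.1μ) = μ^6e^(−25.1μ), i.e. Gamma(7, 25.1).
Mode = (a−1)/b = 6/25.1 ≈ 0.239.

μ̂_MAP = 0.239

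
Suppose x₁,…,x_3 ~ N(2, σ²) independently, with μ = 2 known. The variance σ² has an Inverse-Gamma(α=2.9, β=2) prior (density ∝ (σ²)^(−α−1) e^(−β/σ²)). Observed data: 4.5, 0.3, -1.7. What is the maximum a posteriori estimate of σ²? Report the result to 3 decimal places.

Sum of squared deviations about the known mean: SS = (4.5−2)² + (0.3−2)² + (-1.7−2)² = 22.83.
The Normal likelihood contributes (σ²)^(−n/2) exp(−SS/(2σ²)), so the posterior is Inverse-Gamma(α + n/2, β + SS/2) = Inverse-Gamma(4.4, 13.415).
The mode of Inverse-Gamma(a, b) is b/(a+1) = 13.415/5.4 ≈ 2.484.

σ̂²_MAP = 2.484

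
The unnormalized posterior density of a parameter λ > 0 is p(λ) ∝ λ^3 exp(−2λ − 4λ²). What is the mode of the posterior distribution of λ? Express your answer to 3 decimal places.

ℓ'(λ) = 3/λ − 2 − 8λ. Setting this to zero and multiplying by λ: 8λ² + 2λ − 3 = 0.
λ = (−2 + √(2² + 4·8·3)) / (2·8) = (−2 + √100) / 16 = (−2 + 10)/16 = 1/2.
ℓ''(λ) = −3/λ² − 8 < 0, confirming a maximum.

λ̂_MAP = 0.500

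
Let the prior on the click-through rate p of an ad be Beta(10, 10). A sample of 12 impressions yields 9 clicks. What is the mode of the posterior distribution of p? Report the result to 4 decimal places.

p̂_MAP = 0.6000

Prior: Beta(10, 10).
Data: 9 successes in 12 trials. The binomial likelihood contributes p^9(1−p)^3, so the posterior is Beta(10+9, 10+3) = Beta(19, 13).
For Beta(a, b) with a, b > 1 the mode is (a−1)/(a+b−2) = 18/30 ≈ 0.6000.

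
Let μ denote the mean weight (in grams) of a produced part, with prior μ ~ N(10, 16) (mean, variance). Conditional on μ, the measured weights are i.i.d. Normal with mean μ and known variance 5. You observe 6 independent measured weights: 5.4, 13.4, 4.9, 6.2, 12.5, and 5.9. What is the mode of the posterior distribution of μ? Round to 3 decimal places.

μ̂_MAP = 8.147

n = 6; x̄ = (5.4 + 13.4 + 4.9 + 6.2 + 12.5 + 5.9)/6 = 48.3/6 = 8.05.
For a Normal prior and Normal likelihood with known variance, the posterior is Normal; its mode equals its mean, the precision-weighted average.
Prior precision 1/σ₀² = 1/16 = 0.0625; data precision n/σ² = 6/5 = 1.2.
μ̂ = (0.0625·10 + 1.2·8.05) / (0.0625 + 1.2) = 10.285/1.2625 = 4114/505 ≈ 8.147.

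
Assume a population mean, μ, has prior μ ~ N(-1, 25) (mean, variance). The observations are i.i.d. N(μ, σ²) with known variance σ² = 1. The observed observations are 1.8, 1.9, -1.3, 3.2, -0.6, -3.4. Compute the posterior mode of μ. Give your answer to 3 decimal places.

n = 6; x̄ = (1.8 + 1.9 + (-1.3) + 3.2 + (-0.6) + (-3.4))/6 = 1.6/6 = 4/15 ≈ 0.2667.
For a Normal prior and Normal likelihood with known variance, the posterior is Normal; its mode equals its mean, the precision-weighted average.
Prior precision 1/σ₀² = 1/25 = 0.04; data precision n/σ² = 6/1 = 6.
μ̂ = (0.04·(-1) + 6·(4/15)) / (0.04 + 6) = 1.56/6.04 = 39/151 ≈ 0.258.

μ̂_MAP = 0.258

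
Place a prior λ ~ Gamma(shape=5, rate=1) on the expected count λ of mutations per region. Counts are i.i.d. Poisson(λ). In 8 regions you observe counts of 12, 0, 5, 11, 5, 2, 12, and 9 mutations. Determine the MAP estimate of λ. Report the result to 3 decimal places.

Σxᵢ = 12+0+5+11+5+2+12+9 = 56, with n = 8.
Posterior ∝ λ^4e^(−1λ) · λ^56e^(−8λ) = λ^60e^(−9λ), i.e. Gamma(shape=61, rate=9).
The mode of a Gamma(a, b) with a ≥ 1 (shape–rate) is (a−1)/b = 60/9 ≈ 6.667.

λ̂_MAP = 6.667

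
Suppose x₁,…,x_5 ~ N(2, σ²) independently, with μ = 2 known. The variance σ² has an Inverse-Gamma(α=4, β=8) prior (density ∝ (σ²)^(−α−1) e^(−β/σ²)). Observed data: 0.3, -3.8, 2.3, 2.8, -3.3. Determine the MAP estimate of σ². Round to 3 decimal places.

σ̂²_MAP = 5.423

Sum of squared deviations about the known mean: SS = (0.3−2)² + (-3.8−2)² + (2.3−2)² + (2.8−2)² + (-3.3−2)² = 65.35.
The Normal likelihood contributes (σ²)^(−n/2) exp(−SS/(2σ²)), so the posterior is Inverse-Gamma(α + n/2, β + SS/2) = Inverse-Gamma(6.5, 40.675).
The mode of Inverse-Gamma(a, b) is b/(a+1) = 40.675/7.5 ≈ 5.423.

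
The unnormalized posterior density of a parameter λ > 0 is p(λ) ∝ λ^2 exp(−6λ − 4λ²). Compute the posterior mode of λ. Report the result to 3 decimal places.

λ̂_MAP = 0.250

ℓ'(λ) = 2/λ − 6 − 8λ. Setting this to zero and multiplying by λ: 8λ² + 6λ − 2 = 0.
λ = (−6 + √(6² + 4·8·2)) / (2·8) = (−6 + √100) / 16 = (−6 + 10)/16 = 1/4.
ℓ''(λ) = −2/λ² − 8 < 0, confirming a maximum.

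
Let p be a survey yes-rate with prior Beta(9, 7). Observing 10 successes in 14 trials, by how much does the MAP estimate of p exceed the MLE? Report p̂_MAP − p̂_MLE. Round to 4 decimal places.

MAP − MLE = -0.0714

Posterior is Beta(19, 11); MAP = (19−1)/(30−2) = 18/28 ≈ 0.64286.
MLE ignores the prior: p̂_MLE = k/n = 10/14 ≈ 0.71429.
Difference = 18/28 − 10/14 = -1/14 ≈ -0.0714.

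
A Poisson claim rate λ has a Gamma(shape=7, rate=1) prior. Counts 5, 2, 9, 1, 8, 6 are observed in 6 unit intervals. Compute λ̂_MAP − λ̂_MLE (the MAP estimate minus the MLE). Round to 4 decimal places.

MAP − MLE = 0.1190

Σxᵢ = 31. Posterior is Gamma(38, 7); MAP = (38−1)/7 = 37/7 ≈ 5.28571.
MLE = x̄ = 31/6 ≈ 5.16667.
Difference = 37/7 − 31/6 = 5/42 ≈ 0.1190.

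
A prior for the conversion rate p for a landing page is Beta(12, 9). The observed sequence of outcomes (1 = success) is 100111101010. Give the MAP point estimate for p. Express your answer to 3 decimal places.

Prior: Beta(12, 9).
Data: 7 successes in 12 trials (from the sequence). The binomial likelihood contributes p^7(1−p)^5, so the posterior is Beta(12+7, 9+5) = Beta(19, 14).
For Beta(a, b) with a, b > 1 the mode is (a−1)/(a+b−2) = 18/31 ≈ 0.581.

p̂_MAP = 0.581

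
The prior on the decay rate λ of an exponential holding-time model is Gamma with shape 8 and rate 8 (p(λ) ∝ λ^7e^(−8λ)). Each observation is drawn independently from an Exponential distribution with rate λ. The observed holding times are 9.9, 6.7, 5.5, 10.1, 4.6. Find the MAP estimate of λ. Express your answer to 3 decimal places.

The Exponential(rate=λ) likelihood is ∝ λ^n e^(−λΣtᵢ). Here n = 5 and Σtᵢ = 9.9 + 6.7 + 5.5 + 10.1 + 4.6 = 36.8.
Posterior ∝ λ^7e^(−8λ) · λ^5e^(−36.8λ) = λ^12e^(−44.8λ), i.e. Gamma(13, 44.8).
Mode = (a−1)/b = 12/44.8 ≈ 0.268.

λ̂_MAP = 0.268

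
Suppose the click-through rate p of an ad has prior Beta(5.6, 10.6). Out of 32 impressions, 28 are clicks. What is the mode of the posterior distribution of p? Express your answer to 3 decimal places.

p̂_MAP = 0.706

Prior: Beta(5.6, 10.6).
Data: 28 successes in 32 trials. The binomial likelihood contributes p^28(1−p)^4, so the posterior is Beta(5.6+28, 10.6+4) = Beta(33.6, 14.6).
For Beta(a, b) with a, b > 1 the mode is (a−1)/(a+b−2) = 32.6/46.2 ≈ 0.706.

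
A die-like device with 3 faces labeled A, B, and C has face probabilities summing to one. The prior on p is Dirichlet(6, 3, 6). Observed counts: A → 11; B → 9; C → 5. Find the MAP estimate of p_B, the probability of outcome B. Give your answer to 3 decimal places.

The posterior is Dirichlet(αᵢ + nᵢ) = Dirichlet(17, 12, 11).
For a Dirichlet(a₁,…,a_K) with all aᵢ > 1, the mode has j-th component (aⱼ − 1)/(Σaᵢ − K).
Here Σaᵢ = 40 and K = 3, so p_B = (12 − 1)/(40 − 3) = 11/37 ≈ 0.297.

MAP estimate of p_B = 0.297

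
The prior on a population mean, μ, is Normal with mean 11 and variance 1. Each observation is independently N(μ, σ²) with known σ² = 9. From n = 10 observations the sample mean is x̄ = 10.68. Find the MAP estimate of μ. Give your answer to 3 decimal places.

n = 10, x̄ = 10.68.
For a Normal prior and Normal likelihood with known variance, the posterior is Normal; its mode equals its mean, the precision-weighted average.
Prior precision 1/σ₀² = 1/1 = 1; data precision n/σ² = 10/9.
μ̂ = (1·11 + (10/9)·10.68) / (1 + 10/9) = (343/15)/(19/9) = 1029/95 ≈ 10.832.

μ̂_MAP = 10.832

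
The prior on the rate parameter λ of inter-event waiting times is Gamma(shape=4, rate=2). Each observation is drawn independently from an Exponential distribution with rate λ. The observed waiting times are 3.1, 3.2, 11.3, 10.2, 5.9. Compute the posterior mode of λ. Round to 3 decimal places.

The Exponential(rate=λ) likelihood is ∝ λ^n e^(−λΣtᵢ). Here n = 5 and Σtᵢ = 3.1 + 3.2 + 11.3 + 10.2 + 5.9 = 33.7.
Posterior ∝ λ^3e^(−2λ) · λ^5e^(−33.7λ) = λ^8e^(−35.7λ), i.e. Gamma(9, 35.7).
Mode = (a−1)/b = 8/35.7 ≈ 0.224.

λ̂_MAP = 0.224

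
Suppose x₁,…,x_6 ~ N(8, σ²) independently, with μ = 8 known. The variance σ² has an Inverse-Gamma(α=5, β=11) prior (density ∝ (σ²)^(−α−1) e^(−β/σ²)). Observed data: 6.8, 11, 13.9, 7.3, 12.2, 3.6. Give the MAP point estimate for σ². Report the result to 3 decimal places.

σ̂²_MAP = 5.819

Sum of squared deviations about the known mean: SS = (6.8−8)² + (11−8)² + (13.9−8)² + (7.3−8)² + (12.2−8)² + (3.6−8)² = 82.74.
The Normal likelihood contributes (σ²)^(−n/2) exp(−SS/(2σ²)), so the posterior is Inverse-Gamma(α + n/2, β + SS/2) = Inverse-Gamma(8, 52.37).
The mode of Inverse-Gamma(a, b) is b/(a+1) = 52.37/9 ≈ 5.819.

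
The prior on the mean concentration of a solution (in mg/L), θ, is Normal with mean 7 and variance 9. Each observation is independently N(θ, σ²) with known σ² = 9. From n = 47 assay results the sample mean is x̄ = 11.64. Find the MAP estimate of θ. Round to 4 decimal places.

n = 47, x̄ = 11.64.
For a Normal prior and Normal likelihood with known variance, the posterior is Normal; its mode equals its mean, the precision-weighted average.
Prior precision 1/σ₀² = 1/9; data precision n/σ² = 47/9.
θ̂ = ((1/9)·7 + (47/9)·11.64) / (1/9 + 47/9) = (13852/225)/(16/3) = 3463/300 ≈ 11.5433.

θ̂_MAP = 11.5433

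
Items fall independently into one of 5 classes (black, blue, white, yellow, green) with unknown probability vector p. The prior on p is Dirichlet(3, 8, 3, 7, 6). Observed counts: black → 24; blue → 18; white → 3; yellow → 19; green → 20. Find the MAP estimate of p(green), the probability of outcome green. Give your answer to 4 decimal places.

MAP estimate of p(green) = 0.2358

The posterior is Dirichlet(αᵢ + nᵢ) = Dirichlet(27, 26, 6, 26, 26).
For a Dirichlet(a₁,…,a_K) with all aᵢ > 1, the mode has j-th component (aⱼ − 1)/(Σaᵢ − K).
Here Σaᵢ = 111 and K = 5, so p(green) = (26 − 1)/(111 − 5) = 25/106 ≈ 0.2358.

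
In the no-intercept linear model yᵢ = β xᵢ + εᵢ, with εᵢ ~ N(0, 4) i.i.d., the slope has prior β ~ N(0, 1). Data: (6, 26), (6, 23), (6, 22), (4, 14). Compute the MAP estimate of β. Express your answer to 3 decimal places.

β̂_MAP = 3.766

log p(β | y) = −Σ(yᵢ − βxᵢ)²/(2·4) − β²/(2·1) + const.
Setting the derivative to zero: Σxᵢ(yᵢ − βxᵢ)/4 − β/1 = 0, so β = Σxᵢyᵢ / (Σxᵢ² + σ²/τ²).
Σxᵢyᵢ = 6·26 + 6·23 + 6·22 + 4·14 = 482; Σxᵢ² = 124; σ²/τ² = 4.
β̂_MAP = 482 / (124 + 4) = 482/128 ≈ 3.766.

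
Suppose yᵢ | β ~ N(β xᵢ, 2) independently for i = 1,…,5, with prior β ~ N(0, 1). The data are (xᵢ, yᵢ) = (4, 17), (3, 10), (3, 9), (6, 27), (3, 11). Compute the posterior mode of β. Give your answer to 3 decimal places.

β̂_MAP = 3.951

log p(β | y) = −Σ(yᵢ − βxᵢ)²/(2·2) − β²/(2·1) + const.
Setting the derivative to zero: Σxᵢ(yᵢ − βxᵢ)/2 − β/1 = 0, so β = Σxᵢyᵢ / (Σxᵢ² + σ²/τ²).
Σxᵢyᵢ = 4·17 + 3·10 + 3·9 + 6·27 + 3·11 = 320; Σxᵢ² = 79; σ²/τ² = 2.
β̂_MAP = 320 / (79 + 2) = 320/81 ≈ 3.951.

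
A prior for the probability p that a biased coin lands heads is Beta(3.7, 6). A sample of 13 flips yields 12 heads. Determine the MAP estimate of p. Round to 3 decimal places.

p̂_MAP = 0.710

Prior: Beta(3.7, 6).
Data: 12 successes in 13 trials. The binomial likelihood contributes p^12(1−p)^1, so the posterior is Beta(3.7+12, 6+1) = Beta(15.7, 7).
For Beta(a, b) with a, b > 1 the mode is (a−1)/(a+b−2) = 14.7/20.7 ≈ 0.710.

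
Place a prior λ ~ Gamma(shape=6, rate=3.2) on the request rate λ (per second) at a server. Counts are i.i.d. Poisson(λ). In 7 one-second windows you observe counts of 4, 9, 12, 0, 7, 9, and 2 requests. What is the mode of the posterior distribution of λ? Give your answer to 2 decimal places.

Σxᵢ = 4+9+12+0+7+9+2 = 43, with n = 7.
Posterior ∝ λ^5e^(−3.2λ) · λ^43e^(−7λ) = λ^48e^(−10.2λ), i.e. Gamma(shape=49, rate=10.2).
The mode of a Gamma(a, b) with a ≥ 1 (shape–rate) is (a−1)/b = 48/10.2 ≈ 4.71.

λ̂_MAP = 4.71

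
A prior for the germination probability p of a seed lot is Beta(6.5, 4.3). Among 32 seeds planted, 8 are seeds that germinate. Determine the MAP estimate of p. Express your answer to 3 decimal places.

p̂_MAP = 0.331

Prior: Beta(6.5, 4.3).
Data: 8 successes in 32 trials. The binomial likelihood contributes p^8(1−p)^24, so the posterior is Beta(6.5+8, 4.3+24) = Beta(14.5, 28.3).
For Beta(a, b) with a, b > 1 the mode is (a−1)/(a+b−2) = 13.5/40.8 ≈ 0.331.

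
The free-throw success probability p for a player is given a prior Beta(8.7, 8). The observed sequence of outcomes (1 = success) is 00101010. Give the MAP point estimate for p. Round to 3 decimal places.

Prior: Beta(8.7, 8).
Data: 3 successes in 8 trials (from the sequence). The binomial likelihood contributes p^3(1−p)^5, so the posterior is Beta(8.7+3, 8+5) = Beta(11.7, 13).
For Beta(a, b) with a, b > 1 the mode is (a−1)/(a+b−2) = 10.7/22.7 ≈ 0.471.

p̂_MAP = 0.471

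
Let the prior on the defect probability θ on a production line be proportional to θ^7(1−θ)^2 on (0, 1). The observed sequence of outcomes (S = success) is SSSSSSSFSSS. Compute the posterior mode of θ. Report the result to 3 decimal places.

The prior density ∝ θ^7(1−θ)^2 is the kernel of Beta(8, 3).
Data: 10 successes in 11 trials (from the sequence). The binomial likelihood contributes θ^10(1−θ)^1, so the posterior is Beta(8+10, 3+1) = Beta(18, 4).
For Beta(a, b) with a, b > 1 the mode is (a−1)/(a+b−2) = 17/20 ≈ 0.850.

θ̂_MAP = 0.850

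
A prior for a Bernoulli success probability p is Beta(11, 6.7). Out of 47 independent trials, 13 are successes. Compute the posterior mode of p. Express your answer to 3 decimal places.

p̂_MAP = 0.367

Prior: Beta(11, 6.7).
Data: 13 successes in 47 trials. The binomial likelihood contributes p^13(1−p)^34, so the posterior is Beta(11+13, 6.7+34) = Beta(24, 40.7).
For Beta(a, b) with a, b > 1 the mode is (a−1)/(a+b−2) = 23/62.7 ≈ 0.367.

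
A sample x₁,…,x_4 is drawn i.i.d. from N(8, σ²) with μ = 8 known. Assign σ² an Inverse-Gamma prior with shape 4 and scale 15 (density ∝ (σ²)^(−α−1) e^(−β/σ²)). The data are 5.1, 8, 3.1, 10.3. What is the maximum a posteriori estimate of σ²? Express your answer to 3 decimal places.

σ̂²_MAP = 4.836

Sum of squared deviations about the known mean: SS = (5.1−8)² + (8−8)² + (3.1−8)² + (10.3−8)² = 37.71.
The Normal likelihood contributes (σ²)^(−n/2) exp(−SS/(2σ²)), so the posterior is Inverse-Gamma(α + n/2, β + SS/2) = Inverse-Gamma(6, 33.855).
The mode of Inverse-Gamma(a, b) is b/(a+1) = 33.855/7 ≈ 4.836.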